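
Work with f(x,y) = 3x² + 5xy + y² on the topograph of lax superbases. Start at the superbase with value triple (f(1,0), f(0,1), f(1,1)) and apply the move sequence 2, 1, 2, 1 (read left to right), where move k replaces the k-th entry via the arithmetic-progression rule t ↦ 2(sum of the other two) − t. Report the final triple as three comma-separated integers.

start (3,1,9) = (f(1,0),f(0,1),f(1,1))
replace slot 2: 2·(3+9) − 1 = 23 → (3,23,9)
replace slot 1: 2·(23+9) − 3 = 61 → (61,23,9)
replace slot 2: 2·(61+9) − 23 = 117 → (61,117,9)
replace slot 1: 2·(117+9) − 61 = 191 → (191,117,9)

191,117,9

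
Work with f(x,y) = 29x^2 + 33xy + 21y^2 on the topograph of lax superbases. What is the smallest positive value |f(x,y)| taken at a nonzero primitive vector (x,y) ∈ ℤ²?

translate: b→-25 (≡33 mod 58), so (29,33,21)→(29,-25,17)
flip: (29,-25,17)→(17,25,29)
translate: b→-9 (≡25 mod 34), so (17,25,29)→(17,-9,21)
reduced (well bottom): (17,-9,21) with a≤c, −a<b≤a
well minimum = a = 17

17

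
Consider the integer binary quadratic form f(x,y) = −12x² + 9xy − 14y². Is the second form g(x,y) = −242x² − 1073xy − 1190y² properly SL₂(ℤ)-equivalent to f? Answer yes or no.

D₁ = -591, D₂ = -591
f is negative-definite; reduce −f:
−f: reduced (well bottom): (12,-9,14) with a≤c, −a<b≤a
flip sign back: reduced form of f is (-12,9,-14)
g is negative-definite; reduce −g:
−g: translate: b→105 (≡1073 mod 484), so (242,1073,1190)→(242,105,12)
−g: flip: (242,105,12)→(12,-105,242)
−g: translate: b→-9 (≡-105 mod 24), so (12,-105,242)→(12,-9,14)
−g: reduced (well bottom): (12,-9,14) with a≤c, −a<b≤a
flip sign back: reduced form of g is (-12,9,-14)
reduced forms (-12, 9, -14) vs (-12, 9, -14) ⇒ equivalent

yes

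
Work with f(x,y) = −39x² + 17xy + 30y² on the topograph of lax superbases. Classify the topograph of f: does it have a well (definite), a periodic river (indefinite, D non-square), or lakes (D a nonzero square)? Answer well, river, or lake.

D = b²−4ac = 17² − 4·(-39)·30 = 4969
D > 0 non-square ⇒ indefinite ⇒ periodic river

river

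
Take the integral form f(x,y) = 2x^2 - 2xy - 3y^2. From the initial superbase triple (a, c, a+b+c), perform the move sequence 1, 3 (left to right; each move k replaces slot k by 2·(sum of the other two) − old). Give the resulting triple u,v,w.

start (2,-3,-3) = (f(1,0),f(0,1),f(1,1))
replace slot 1: 2·((-3)+(-3)) − 2 = -14 → (-14,-3,-3)
replace slot 3: 2·((-14)+(-3)) − (-3) = -31 → (-14,-3,-31)

-14,-3,-31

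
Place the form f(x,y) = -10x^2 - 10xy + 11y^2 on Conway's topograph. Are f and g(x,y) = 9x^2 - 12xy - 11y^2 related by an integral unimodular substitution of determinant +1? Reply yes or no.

D₁ = 540, D₂ = 540
river cycle of f (length 8): (11, 10, -10), (-10, 10, 11), (11, 12, -9), (-9, 6, 14), (14, 22, -1), (-1, 22, 14), (14, 6, -9), (-9, 12, 11)
river cycle of g (length 8): (-11, 12, 9), (9, 6, -14), (-14, 22, 1), (1, 22, -14), (-14, 6, 9), (9, 12, -11), (-11, 10, 10), (10, 10, -11)
cycles differ ⇒ inequivalent

no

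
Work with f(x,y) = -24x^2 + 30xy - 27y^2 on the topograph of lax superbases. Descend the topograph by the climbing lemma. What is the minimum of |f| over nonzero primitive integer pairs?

translate: b→18 (≡-30 mod 48), so (24,-30,27)→(24,18,21)
flip: (24,18,21)→(21,-18,24)
reduced (well bottom): (21,-18,24) with a≤c, −a<b≤a
well minimum |f| = |-21| = 21 (negative-definite)

21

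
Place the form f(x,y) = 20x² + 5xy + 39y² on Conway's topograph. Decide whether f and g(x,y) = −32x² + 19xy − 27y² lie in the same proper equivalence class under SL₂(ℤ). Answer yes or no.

D₁ = -3095, D₂ = -3095
f: reduced (well bottom): (20,5,39) with a≤c, −a<b≤a
g is negative-definite; reduce −g:
−g: flip: (32,-19,27)→(27,19,32)
−g: reduced (well bottom): (27,19,32) with a≤c, −a<b≤a
flip sign back: reduced form of g is (-27,-19,-32)
reduced forms (20, 5, 39) vs (-27, -19, -32) ⇒ inequivalent

no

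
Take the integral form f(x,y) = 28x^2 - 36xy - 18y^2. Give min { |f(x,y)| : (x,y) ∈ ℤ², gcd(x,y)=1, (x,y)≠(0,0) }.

descent: ρ → (-18,36,28)  [lands on river]
river: ρ → (28,20,-26)
river: ρ → (-26,32,22)
river: ρ → (22,56,-2)
river: ρ → (-2,56,22)
river: ρ → (22,32,-26)
river: ρ → (-26,20,28)
river: ρ → (28,36,-18)
closes: descent 1, river 8
min |a| on river = 2

2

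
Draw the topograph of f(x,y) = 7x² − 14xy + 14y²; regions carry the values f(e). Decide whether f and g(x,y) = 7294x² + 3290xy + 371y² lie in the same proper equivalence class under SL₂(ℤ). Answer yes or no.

D₁ = -196, D₂ = -196
f: translate: b→0 (≡-14 mod 14), so (7,-14,14)→(7,0,7)
f: reduced (well bottom): (7,0,7) with a≤c, −a<b≤a
g: flip: (7294,3290,371)→(371,-3290,7294)
g: translate: b→-322 (≡-3290 mod 742), so (371,-3290,7294)→(371,-322,70)
g: flip: (371,-322,70)→(70,322,371)
g: translate: b→42 (≡322 mod 140), so (70,322,371)→(70,42,7)
g: flip: (70,42,7)→(7,-42,70)
g: translate: b→0 (≡-42 mod 14), so (7,-42,70)→(7,0,7)
g: reduced (well bottom): (7,0,7) with a≤c, −a<b≤a
reduced forms (7, 0, 7) vs (7, 0, 7) ⇒ equivalent

yes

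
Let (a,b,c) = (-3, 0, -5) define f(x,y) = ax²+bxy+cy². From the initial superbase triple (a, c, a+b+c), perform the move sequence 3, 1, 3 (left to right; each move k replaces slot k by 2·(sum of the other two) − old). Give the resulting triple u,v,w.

start (-3,-5,-8) = (f(1,0),f(0,1),f(1,1))
replace slot 3: 2·((-3)+(-5)) − (-8) = -8 → (-3,-5,-8)
replace slot 1: 2·((-5)+(-8)) − (-3) = -23 → (-23,-5,-8)
replace slot 3: 2·((-23)+(-5)) − (-8) = -48 → (-23,-5,-48)

-23,-5,-48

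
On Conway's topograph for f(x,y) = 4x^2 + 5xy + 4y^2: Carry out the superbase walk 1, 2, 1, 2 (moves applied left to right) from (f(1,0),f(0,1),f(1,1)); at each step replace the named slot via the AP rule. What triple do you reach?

start (4,4,13) = (f(1,0),f(0,1),f(1,1))
replace slot 1: 2·(4+13) − 4 = 30 → (30,4,13)
replace slot 2: 2·(30+13) − 4 = 82 → (30,82,13)
replace slot 1: 2·(82+13) − 30 = 160 → (160,82,13)
replace slot 2: 2·(160+13) − 82 = 264 → (160,264,13)

160,264,13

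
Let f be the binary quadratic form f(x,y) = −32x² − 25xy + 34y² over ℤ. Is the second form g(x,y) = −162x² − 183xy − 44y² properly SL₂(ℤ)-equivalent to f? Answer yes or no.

D₁ = 4977, D₂ = 4977
river cycle of f (length 26): (34, 25, -32), (-32, 39, 27), (27, 69, -2), (-2, 67, 61), (61, 55, -8), (-8, 57, 54), (54, 51, -11), (-11, 59, 34), (34, 9, -36), (-36, 63, 7), … (16 more)
river cycle of g (length 26): (28, 49, -23), (-23, 43, 34), (34, 25, -32), (-32, 39, 27), (27, 69, -2), (-2, 67, 61), (61, 55, -8), (-8, 57, 54), (54, 51, -11), (-11, 59, 34), … (16 more)
cycles coincide ⇒ equivalent

yes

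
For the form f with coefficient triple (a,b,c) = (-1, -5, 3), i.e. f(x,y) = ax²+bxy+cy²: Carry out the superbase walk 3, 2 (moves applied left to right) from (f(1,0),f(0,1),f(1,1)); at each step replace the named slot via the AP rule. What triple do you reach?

start (-1,3,-3) = (f(1,0),f(0,1),f(1,1))
replace slot 3: 2·((-1)+3) − (-3) = 7 → (-1,3,7)
replace slot 2: 2·((-1)+7) − 3 = 9 → (-1,9,7)

-1,9,7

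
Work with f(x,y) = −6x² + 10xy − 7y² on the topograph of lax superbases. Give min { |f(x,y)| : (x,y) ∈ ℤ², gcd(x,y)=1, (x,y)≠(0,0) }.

translate: b→2 (≡-10 mod 12), so (6,-10,7)→(6,2,3)
flip: (6,2,3)→(3,-2,6)
reduced (well bottom): (3,-2,6) with a≤c, −a<b≤a
well minimum |f| = |-3| = 3 (negative-definite)

3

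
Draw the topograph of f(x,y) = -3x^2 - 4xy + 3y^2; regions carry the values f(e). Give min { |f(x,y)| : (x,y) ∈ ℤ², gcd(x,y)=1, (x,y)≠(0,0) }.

descent: ρ → (3,4,-3)  [lands on river]
river: ρ → (-3,2,4)
river: ρ → (4,6,-1)
river: ρ → (-1,6,4)
river: ρ → (4,2,-3)
river: ρ → (-3,4,3)
river: ρ → (3,2,-4)
river: ρ → (-4,6,1)
river: ρ → (1,6,-4)
river: ρ → (-4,2,3)
closes: descent 1, river 10
min |a| on river = 1

1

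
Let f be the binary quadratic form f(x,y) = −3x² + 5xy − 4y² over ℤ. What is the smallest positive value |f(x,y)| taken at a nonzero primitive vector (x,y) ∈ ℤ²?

translate: b→1 (≡-5 mod 6), so (3,-5,4)→(3,1,2)
flip: (3,1,2)→(2,-1,3)
reduced (well bottom): (2,-1,3) with a≤c, −a<b≤a
well minimum |f| = |-2| = 2 (negative-definite)

2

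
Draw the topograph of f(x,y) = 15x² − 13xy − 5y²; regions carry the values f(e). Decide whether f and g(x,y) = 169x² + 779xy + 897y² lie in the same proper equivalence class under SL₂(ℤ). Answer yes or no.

D₁ = 469, D₂ = 469
river cycle of f (length 4): (-5, 13, 15), (15, 17, -3), (-3, 19, 9), (9, 17, -5)
river cycle of g (length 4): (15, 17, -3), (-3, 19, 9), (9, 17, -5), (-5, 13, 15)
cycles coincide ⇒ equivalent

yes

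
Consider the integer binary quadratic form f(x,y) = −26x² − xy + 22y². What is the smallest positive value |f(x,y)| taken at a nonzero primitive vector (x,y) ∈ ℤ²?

descent: ρ → (22,45,-3)  [lands on river]
river: ρ → (-3,45,22)
river: ρ → (22,43,-5)
river: ρ → (-5,47,4)
river: ρ → (4,41,-38)
river: ρ → (-38,35,7)
river: ρ → (7,35,-38)
river: ρ → (-38,41,4)
river: ρ → (4,47,-5)
river: ρ → (-5,43,22)
closes: descent 1, river 10
min |a| on river = 3

3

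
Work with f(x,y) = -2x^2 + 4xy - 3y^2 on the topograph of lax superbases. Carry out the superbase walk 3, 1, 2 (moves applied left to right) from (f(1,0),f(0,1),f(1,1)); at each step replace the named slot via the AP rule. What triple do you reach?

start (-2,-3,-1) = (f(1,0),f(0,1),f(1,1))
replace slot 3: 2·((-2)+(-3)) − (-1) = -9 → (-2,-3,-9)
replace slot 1: 2·((-3)+(-9)) − (-2) = -22 → (-22,-3,-9)
replace slot 2: 2·((-22)+(-9)) − (-3) = -59 → (-22,-59,-9)

-22,-59,-9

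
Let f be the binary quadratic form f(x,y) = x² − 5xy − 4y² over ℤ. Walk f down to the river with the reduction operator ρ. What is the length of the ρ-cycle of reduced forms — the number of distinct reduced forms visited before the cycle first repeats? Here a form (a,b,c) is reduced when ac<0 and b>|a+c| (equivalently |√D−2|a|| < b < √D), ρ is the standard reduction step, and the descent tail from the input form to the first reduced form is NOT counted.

D = 41, ⌊√D⌋ = 6
descent: ρ → (-4,5,1)  [lands on river]
river: ρ → (1,5,-4)
river: ρ → (-4,3,2)
river: ρ → (2,5,-2)
river: ρ → (-2,3,4)
river: ρ → (4,5,-1)
river: ρ → (-1,5,4)
river: ρ → (4,3,-2)
river: ρ → (-2,5,2)
river: ρ → (2,3,-4)
ρ-cycle length = 10 (tail of 1 descent step not counted)

10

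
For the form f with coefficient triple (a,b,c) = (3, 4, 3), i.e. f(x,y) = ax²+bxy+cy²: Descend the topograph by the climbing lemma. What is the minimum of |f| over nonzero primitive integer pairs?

translate: b→-2 (≡4 mod 6), so (3,4,3)→(3,-2,2)
flip: (3,-2,2)→(2,2,3)
reduced (well bottom): (2,2,3) with a≤c, −a<b≤a
well minimum = a = 2

2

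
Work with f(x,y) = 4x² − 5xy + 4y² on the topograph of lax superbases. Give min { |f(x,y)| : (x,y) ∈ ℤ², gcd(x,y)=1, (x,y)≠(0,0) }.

translate: b→3 (≡-5 mod 8), so (4,-5,4)→(4,3,3)
flip: (4,3,3)→(3,-3,4)
translate: b→3 (≡-3 mod 6), so (3,-3,4)→(3,3,4)
reduced (well bottom): (3,3,4) with a≤c, −a<b≤a
well minimum = a = 3

3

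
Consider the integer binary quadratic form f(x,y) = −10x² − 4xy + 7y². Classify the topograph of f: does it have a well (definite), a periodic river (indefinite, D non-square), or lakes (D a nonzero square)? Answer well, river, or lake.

D = b²−4ac = (-4)² − 4·(-10)·7 = 296
D > 0 non-square ⇒ indefinite ⇒ periodic river

river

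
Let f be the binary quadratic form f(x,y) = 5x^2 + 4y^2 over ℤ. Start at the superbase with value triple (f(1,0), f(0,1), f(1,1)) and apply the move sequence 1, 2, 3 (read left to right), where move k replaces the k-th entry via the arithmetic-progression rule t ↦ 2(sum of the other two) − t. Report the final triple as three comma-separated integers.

start (5,4,9) = (f(1,0),f(0,1),f(1,1))
replace slot 1: 2·(4+9) − 5 = 21 → (21,4,9)
replace slot 2: 2·(21+9) − 4 = 56 → (21,56,9)
replace slot 3: 2·(21+56) − 9 = 145 → (21,56,145)

21,56,145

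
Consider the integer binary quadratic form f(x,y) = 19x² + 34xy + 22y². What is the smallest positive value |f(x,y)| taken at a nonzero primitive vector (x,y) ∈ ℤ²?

translate: b→-4 (≡34 mod 38), so (19,34,22)→(19,-4,7)
flip: (19,-4,7)→(7,4,19)
reduced (well bottom): (7,4,19) with a≤c, −a<b≤a
well minimum = a = 7

7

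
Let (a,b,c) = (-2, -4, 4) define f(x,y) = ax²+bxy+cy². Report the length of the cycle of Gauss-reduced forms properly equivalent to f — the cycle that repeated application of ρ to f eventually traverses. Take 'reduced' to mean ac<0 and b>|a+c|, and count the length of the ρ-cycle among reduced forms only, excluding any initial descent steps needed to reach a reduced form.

D = 48, ⌊√D⌋ = 6
descent: ρ → (4,4,-2)  [lands on river]
river: ρ → (-2,4,4)
ρ-cycle length = 2 (tail of 1 descent step not counted)

2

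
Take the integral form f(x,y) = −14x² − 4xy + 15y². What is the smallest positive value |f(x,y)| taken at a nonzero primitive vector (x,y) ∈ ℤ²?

descent: ρ → (15,4,-14)  [lands on river]
river: ρ → (-14,24,5)
river: ρ → (5,26,-9)
river: ρ → (-9,28,2)
river: ρ → (2,28,-9)
river: ρ → (-9,26,5)
river: ρ → (5,24,-14)
river: ρ → (-14,4,15)
river: ρ → (15,26,-3)
river: ρ → (-3,28,6)
river: ρ → (6,20,-19)
river: ρ → (-19,18,7)
river: ρ → (7,24,-10)
river: ρ → (-10,16,15)
river: ρ → (15,14,-11)
river: ρ → (-11,8,18)
river: ρ → (18,28,-1)
river: ρ → (-1,28,18)
river: ρ → (18,8,-11)
river: ρ → (-11,14,15)
river: ρ → (15,16,-10)
river: ρ → (-10,24,7)
river: ρ → (7,18,-19)
river: ρ → (-19,20,6)
river: ρ → (6,28,-3)
river: ρ → (-3,26,15)
closes: descent 1, river 26
min |a| on river = 1

1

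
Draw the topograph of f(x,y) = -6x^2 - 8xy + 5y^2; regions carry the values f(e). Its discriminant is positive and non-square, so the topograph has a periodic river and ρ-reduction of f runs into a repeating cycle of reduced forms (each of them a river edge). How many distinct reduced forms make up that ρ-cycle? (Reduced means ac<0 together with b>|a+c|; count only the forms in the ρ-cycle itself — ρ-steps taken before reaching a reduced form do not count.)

D = 184, ⌊√D⌋ = 13
descent: ρ → (5,8,-6)  [lands on river]
river: ρ → (-6,4,7)
river: ρ → (7,10,-3)
river: ρ → (-3,8,10)
river: ρ → (10,12,-1)
river: ρ → (-1,12,10)
river: ρ → (10,8,-3)
river: ρ → (-3,10,7)
river: ρ → (7,4,-6)
river: ρ → (-6,8,5)
river: ρ → (5,12,-2)
river: ρ → (-2,12,5)
ρ-cycle length = 12 (tail of 1 descent step not counted)

12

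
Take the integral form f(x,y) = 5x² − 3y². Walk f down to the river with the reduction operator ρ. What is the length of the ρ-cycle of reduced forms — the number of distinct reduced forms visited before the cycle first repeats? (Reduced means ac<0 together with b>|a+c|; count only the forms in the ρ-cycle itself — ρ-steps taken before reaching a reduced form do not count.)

D = 60, ⌊√D⌋ = 7
descent: ρ → (-3,6,2)  [lands on river]
river: ρ → (2,6,-3)
ρ-cycle length = 2 (tail of 1 descent step not counted)

2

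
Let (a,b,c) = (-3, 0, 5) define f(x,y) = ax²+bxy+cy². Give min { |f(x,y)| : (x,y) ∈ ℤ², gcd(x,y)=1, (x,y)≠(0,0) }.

descent: ρ → (5,0,-3)
descent: ρ → (-3,6,2)  [lands on river]
river: ρ → (2,6,-3)
closes: descent 2, river 2
min |a| on river = 2

2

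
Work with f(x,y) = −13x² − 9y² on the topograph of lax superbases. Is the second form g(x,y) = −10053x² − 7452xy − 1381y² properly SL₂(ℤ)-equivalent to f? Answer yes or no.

D₁ = -468, D₂ = -468
f is negative-definite; reduce −f:
−f: flip: (13,0,9)→(9,0,13)
−f: reduced (well bottom): (9,0,13) with a≤c, −a<b≤a
flip sign back: reduced form of f is (-9,0,-13)
g is negative-definite; reduce −g:
−g: flip: (10053,7452,1381)→(1381,-7452,10053)
−g: translate: b→834 (≡-7452 mod 2762), so (1381,-7452,10053)→(1381,834,126)
−g: flip: (1381,834,126)→(126,-834,1381)
−g: translate: b→-78 (≡-834 mod 252), so (126,-834,1381)→(126,-78,13)
−g: flip: (126,-78,13)→(13,78,126)
−g: translate: b→0 (≡78 mod 26), so (13,78,126)→(13,0,9)
−g: flip: (13,0,9)→(9,0,13)
−g: reduced (well bottom): (9,0,13) with a≤c, −a<b≤a
flip sign back: reduced form of g is (-9,0,-13)
reduced forms (-9, 0, -13) vs (-9, 0, -13) ⇒ equivalent

yes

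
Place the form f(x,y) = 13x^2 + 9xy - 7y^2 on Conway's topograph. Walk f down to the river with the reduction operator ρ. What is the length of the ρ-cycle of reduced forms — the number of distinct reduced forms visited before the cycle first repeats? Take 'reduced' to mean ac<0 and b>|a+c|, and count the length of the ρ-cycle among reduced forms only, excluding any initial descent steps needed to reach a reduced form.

D = 445, ⌊√D⌋ = 21
river: ρ → (-7,19,3)
river: ρ → (3,17,-13)
river: ρ → (-13,9,7)
river: ρ → (7,19,-3)
river: ρ → (-3,17,13)
river: ρ → (13,9,-7)
ρ-cycle length = 6 (tail of 0 descent steps not counted)

6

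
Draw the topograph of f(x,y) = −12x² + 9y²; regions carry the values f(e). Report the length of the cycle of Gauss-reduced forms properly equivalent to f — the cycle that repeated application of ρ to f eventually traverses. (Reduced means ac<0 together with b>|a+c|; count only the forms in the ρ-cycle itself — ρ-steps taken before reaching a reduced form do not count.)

D = 432, ⌊√D⌋ = 20
descent: ρ → (9,18,-3)  [lands on river]
river: ρ → (-3,18,9)
ρ-cycle length = 2 (tail of 1 descent step not counted)

2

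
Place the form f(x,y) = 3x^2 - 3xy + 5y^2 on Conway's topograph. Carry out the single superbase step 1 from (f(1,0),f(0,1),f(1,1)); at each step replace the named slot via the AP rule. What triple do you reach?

start (3,5,5) = (f(1,0),f(0,1),f(1,1))
replace slot 1: 2·(5+5) − 3 = 17 → (17,5,5)

17,5,5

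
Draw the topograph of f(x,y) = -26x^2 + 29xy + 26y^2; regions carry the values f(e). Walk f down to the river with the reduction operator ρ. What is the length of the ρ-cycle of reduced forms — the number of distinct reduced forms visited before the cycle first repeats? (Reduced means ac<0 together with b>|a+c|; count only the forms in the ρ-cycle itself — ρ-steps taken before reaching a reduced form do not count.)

D = 3545, ⌊√D⌋ = 59
river: ρ → (26,23,-29)
river: ρ → (-29,35,20)
river: ρ → (20,45,-19)
river: ρ → (-19,31,34)
river: ρ → (34,37,-16)
river: ρ → (-16,59,1)
river: ρ → (1,59,-16)
river: ρ → (-16,37,34)
river: ρ → (34,31,-19)
river: ρ → (-19,45,20)
river: ρ → (20,35,-29)
river: ρ → (-29,23,26)
river: ρ → (26,29,-26)
river: ρ → (-26,23,29)
river: ρ → (29,35,-20)
river: ρ → (-20,45,19)
river: ρ → (19,31,-34)
river: ρ → (-34,37,16)
river: ρ → (16,59,-1)
river: ρ → (-1,59,16)
river: ρ → (16,37,-34)
river: ρ → (-34,31,19)
river: ρ → (19,45,-20)
river: ρ → (-20,35,29)
river: ρ → (29,23,-26)
river: ρ → (-26,29,26)
ρ-cycle length = 26 (tail of 0 descent steps not counted)

26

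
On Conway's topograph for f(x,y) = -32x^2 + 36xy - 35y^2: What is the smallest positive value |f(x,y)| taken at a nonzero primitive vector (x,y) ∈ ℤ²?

translate: b→28 (≡-36 mod 64), so (32,-36,35)→(32,28,31)
flip: (32,28,31)→(31,-28,32)
reduced (well bottom): (31,-28,32) with a≤c, −a<b≤a
well minimum |f| = |-31| = 31 (negative-definite)

31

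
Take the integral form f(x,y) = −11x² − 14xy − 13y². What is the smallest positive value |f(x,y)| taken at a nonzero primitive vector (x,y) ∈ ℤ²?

translate: b→-8 (≡14 mod 22), so (11,14,13)→(11,-8,10)
flip: (11,-8,10)→(10,8,11)
reduced (well bottom): (10,8,11) with a≤c, −a<b≤a
well minimum |f| = |-10| = 10 (negative-definite)

10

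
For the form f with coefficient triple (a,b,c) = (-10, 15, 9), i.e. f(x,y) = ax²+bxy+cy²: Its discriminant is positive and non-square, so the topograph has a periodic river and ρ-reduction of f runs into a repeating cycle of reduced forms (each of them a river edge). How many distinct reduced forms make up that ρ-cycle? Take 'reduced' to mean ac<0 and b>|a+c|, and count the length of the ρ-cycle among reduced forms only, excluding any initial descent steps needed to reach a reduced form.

D = 585, ⌊√D⌋ = 24
river: ρ → (9,21,-4)
river: ρ → (-4,19,14)
river: ρ → (14,9,-9)
river: ρ → (-9,9,14)
river: ρ → (14,19,-4)
river: ρ → (-4,21,9)
river: ρ → (9,15,-10)
river: ρ → (-10,5,14)
river: ρ → (14,23,-1)
river: ρ → (-1,23,14)
river: ρ → (14,5,-10)
river: ρ → (-10,15,9)
ρ-cycle length = 12 (tail of 0 descent steps not counted)

12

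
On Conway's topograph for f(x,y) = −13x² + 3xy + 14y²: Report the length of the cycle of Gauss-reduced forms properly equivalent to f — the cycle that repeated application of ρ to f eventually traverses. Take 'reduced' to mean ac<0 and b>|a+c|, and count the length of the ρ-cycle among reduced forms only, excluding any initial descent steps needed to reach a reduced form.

D = 737, ⌊√D⌋ = 27
river: ρ → (14,25,-2)
river: ρ → (-2,27,1)
river: ρ → (1,27,-2)
river: ρ → (-2,25,14)
river: ρ → (14,3,-13)
river: ρ → (-13,23,4)
river: ρ → (4,25,-7)
river: ρ → (-7,17,16)
river: ρ → (16,15,-8)
river: ρ → (-8,17,14)
river: ρ → (14,11,-11)
river: ρ → (-11,11,14)
river: ρ → (14,17,-8)
river: ρ → (-8,15,16)
river: ρ → (16,17,-7)
river: ρ → (-7,25,4)
river: ρ → (4,23,-13)
river: ρ → (-13,3,14)
ρ-cycle length = 18 (tail of 0 descent steps not counted)

18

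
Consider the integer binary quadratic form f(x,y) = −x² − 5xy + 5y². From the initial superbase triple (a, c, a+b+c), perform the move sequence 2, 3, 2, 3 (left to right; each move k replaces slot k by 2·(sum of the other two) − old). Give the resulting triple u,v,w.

start (-1,5,-1) = (f(1,0),f(0,1),f(1,1))
replace slot 2: 2·((-1)+(-1)) − 5 = -9 → (-1,-9,-1)
replace slot 3: 2·((-1)+(-9)) − (-1) = -19 → (-1,-9,-19)
replace slot 2: 2·((-1)+(-19)) − (-9) = -31 → (-1,-31,-19)
replace slot 3: 2·((-1)+(-31)) − (-19) = -45 → (-1,-31,-45)

-1,-31,-45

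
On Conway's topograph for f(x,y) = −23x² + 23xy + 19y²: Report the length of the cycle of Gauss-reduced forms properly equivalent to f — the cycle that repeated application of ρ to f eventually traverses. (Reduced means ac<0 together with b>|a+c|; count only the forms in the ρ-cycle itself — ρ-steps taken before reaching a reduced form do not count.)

D = 2277, ⌊√D⌋ = 47
river: ρ → (19,15,-27)
river: ρ → (-27,39,7)
river: ρ → (7,45,-9)
river: ρ → (-9,45,7)
river: ρ → (7,39,-27)
river: ρ → (-27,15,19)
river: ρ → (19,23,-23)
river: ρ → (-23,23,19)
ρ-cycle length = 8 (tail of 0 descent steps not counted)

8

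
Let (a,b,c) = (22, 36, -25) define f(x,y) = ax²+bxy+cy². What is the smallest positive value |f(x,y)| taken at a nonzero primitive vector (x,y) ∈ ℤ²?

river: ρ → (-25,14,33)
river: ρ → (33,52,-6)
river: ρ → (-6,56,15)
river: ρ → (15,34,-39)
river: ρ → (-39,44,10)
river: ρ → (10,56,-9)
river: ρ → (-9,52,22)
river: ρ → (22,36,-25)
closes: descent 0, river 8
min |a| on river = 6

6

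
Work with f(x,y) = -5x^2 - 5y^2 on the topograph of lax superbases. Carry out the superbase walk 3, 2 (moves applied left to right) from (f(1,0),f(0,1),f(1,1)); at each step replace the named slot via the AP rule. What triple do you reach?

start (-5,-5,-10) = (f(1,0),f(0,1),f(1,1))
replace slot 3: 2·((-5)+(-5)) − (-10) = -10 → (-5,-5,-10)
replace slot 2: 2·((-5)+(-10)) − (-5) = -25 → (-5,-25,-10)

-5,-25,-10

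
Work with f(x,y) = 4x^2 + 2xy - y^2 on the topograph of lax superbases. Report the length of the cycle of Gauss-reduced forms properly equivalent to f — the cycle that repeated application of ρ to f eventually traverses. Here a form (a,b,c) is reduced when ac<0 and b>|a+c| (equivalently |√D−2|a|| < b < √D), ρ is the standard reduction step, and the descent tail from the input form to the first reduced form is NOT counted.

D = 20, ⌊√D⌋ = 4
descent: ρ → (-1,4,1)  [lands on river]
river: ρ → (1,4,-1)
ρ-cycle length = 2 (tail of 1 descent step not counted)

2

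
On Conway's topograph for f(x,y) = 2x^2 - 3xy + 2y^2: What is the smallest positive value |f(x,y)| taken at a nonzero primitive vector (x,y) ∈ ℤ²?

translate: b→1 (≡-3 mod 4), so (2,-3,2)→(2,1,1)
flip: (2,1,1)→(1,-1,2)
translate: b→1 (≡-1 mod 2), so (1,-1,2)→(1,1,2)
reduced (well bottom): (1,1,2) with a≤c, −a<b≤a
well minimum = a = 1

1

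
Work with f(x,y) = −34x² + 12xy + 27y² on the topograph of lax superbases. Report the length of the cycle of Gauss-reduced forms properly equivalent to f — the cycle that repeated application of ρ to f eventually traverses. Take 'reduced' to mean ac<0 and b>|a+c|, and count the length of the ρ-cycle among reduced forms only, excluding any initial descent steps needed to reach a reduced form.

D = 3816, ⌊√D⌋ = 61
river: ρ → (27,42,-19)
river: ρ → (-19,34,35)
river: ρ → (35,36,-18)
river: ρ → (-18,36,35)
river: ρ → (35,34,-19)
river: ρ → (-19,42,27)
river: ρ → (27,12,-34)
river: ρ → (-34,56,5)
river: ρ → (5,54,-45)
river: ρ → (-45,36,14)
river: ρ → (14,48,-27)
river: ρ → (-27,60,2)
river: ρ → (2,60,-27)
river: ρ → (-27,48,14)
river: ρ → (14,36,-45)
river: ρ → (-45,54,5)
river: ρ → (5,56,-34)
river: ρ → (-34,12,27)
ρ-cycle length = 18 (tail of 0 descent steps not counted)

18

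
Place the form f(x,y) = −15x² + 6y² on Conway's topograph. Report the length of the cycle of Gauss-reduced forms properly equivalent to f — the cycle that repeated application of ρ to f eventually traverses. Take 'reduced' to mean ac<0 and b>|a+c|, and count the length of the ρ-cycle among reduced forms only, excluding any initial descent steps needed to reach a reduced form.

D = 360, ⌊√D⌋ = 18
descent: ρ → (6,12,-9)  [lands on river]
river: ρ → (-9,6,9)
river: ρ → (9,12,-6)
river: ρ → (-6,12,9)
river: ρ → (9,6,-9)
river: ρ → (-9,12,6)
ρ-cycle length = 6 (tail of 1 descent step not counted)

6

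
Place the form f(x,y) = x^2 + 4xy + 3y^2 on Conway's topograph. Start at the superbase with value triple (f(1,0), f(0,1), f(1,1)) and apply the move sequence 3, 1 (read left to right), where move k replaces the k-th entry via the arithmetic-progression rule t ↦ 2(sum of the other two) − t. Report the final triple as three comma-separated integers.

start (1,3,8) = (f(1,0),f(0,1),f(1,1))
replace slot 3: 2·(1+3) − 8 = 0 → (1,3,0)
replace slot 1: 2·(3+0) − 1 = 5 → (5,3,0)

5,3,0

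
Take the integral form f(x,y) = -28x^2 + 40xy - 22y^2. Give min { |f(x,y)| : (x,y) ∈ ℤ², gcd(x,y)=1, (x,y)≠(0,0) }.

translate: b→16 (≡-40 mod 56), so (28,-40,22)→(28,16,10)
flip: (28,16,10)→(10,-16,28)
translate: b→4 (≡-16 mod 20), so (10,-16,28)→(10,4,22)
reduced (well bottom): (10,4,22) with a≤c, −a<b≤a
well minimum |f| = |-10| = 10 (negative-definite)

10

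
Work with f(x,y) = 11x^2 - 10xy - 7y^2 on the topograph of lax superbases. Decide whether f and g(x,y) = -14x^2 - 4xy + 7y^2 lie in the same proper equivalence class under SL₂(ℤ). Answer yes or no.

D₁ = 408, D₂ = 408
river cycle of f (length 6): (-7, 10, 11), (11, 12, -6), (-6, 12, 11), (11, 10, -7), (-7, 18, 3), (3, 18, -7)
river cycle of g (length 6): (7, 18, -3), (-3, 18, 7), (7, 10, -11), (-11, 12, 6), (6, 12, -11), (-11, 10, 7)
cycles differ ⇒ inequivalent

no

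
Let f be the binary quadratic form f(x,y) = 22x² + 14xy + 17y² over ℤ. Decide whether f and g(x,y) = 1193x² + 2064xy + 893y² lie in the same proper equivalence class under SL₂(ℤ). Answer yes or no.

D₁ = -1300, D₂ = -1300
f: flip: (22,14,17)→(17,-14,22)
f: reduced (well bottom): (17,-14,22) with a≤c, −a<b≤a
g: translate: b→-322 (≡2064 mod 2386), so (1193,2064,893)→(1193,-322,22)
g: flip: (1193,-322,22)→(22,322,1193)
g: translate: b→14 (≡322 mod 44), so (22,322,1193)→(22,14,17)
g: flip: (22,14,17)→(17,-14,22)
g: reduced (well bottom): (17,-14,22) with a≤c, −a<b≤a
reduced forms (17, -14, 22) vs (17, -14, 22) ⇒ equivalent

yes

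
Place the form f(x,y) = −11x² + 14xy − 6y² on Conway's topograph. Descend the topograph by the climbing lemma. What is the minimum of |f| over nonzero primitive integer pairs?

translate: b→8 (≡-14 mod 22), so (11,-14,6)→(11,8,3)
flip: (11,8,3)→(3,-8,11)
translate: b→-2 (≡-8 mod 6), so (3,-8,11)→(3,-2,6)
reduced (well bottom): (3,-2,6) with a≤c, −a<b≤a
well minimum |f| = |-3| = 3 (negative-definite)

3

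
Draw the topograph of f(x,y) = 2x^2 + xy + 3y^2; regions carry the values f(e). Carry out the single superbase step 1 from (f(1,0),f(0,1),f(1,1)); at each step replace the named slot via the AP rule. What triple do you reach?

start (2,3,6) = (f(1,0),f(0,1),f(1,1))
replace slot 1: 2·(3+6) − 2 = 16 → (16,3,6)

16,3,6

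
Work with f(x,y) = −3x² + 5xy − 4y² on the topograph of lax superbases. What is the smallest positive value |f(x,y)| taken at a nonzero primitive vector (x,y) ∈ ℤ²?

translate: b→1 (≡-5 mod 6), so (3,-5,4)→(3,1,2)
flip: (3,1,2)→(2,-1,3)
reduced (well bottom): (2,-1,3) with a≤c, −a<b≤a
well minimum |f| = |-2| = 2 (negative-definite)

2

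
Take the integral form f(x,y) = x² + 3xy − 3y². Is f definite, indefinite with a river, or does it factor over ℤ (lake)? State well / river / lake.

D = b²−4ac = 3² − 4·1·(-3) = 21
D > 0 non-square ⇒ indefinite ⇒ periodic river

river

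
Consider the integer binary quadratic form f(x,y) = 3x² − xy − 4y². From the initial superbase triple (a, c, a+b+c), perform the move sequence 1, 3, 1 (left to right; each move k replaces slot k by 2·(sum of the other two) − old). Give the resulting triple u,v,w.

start (3,-4,-2) = (f(1,0),f(0,1),f(1,1))
replace slot 1: 2·((-4)+(-2)) − 3 = -15 → (-15,-4,-2)
replace slot 3: 2·((-15)+(-4)) − (-2) = -36 → (-15,-4,-36)
replace slot 1: 2·((-4)+(-36)) − (-15) = -65 → (-65,-4,-36)

-65,-4,-36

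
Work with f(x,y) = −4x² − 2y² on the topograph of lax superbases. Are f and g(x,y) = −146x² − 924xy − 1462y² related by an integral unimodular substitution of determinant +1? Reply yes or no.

D₁ = -32, D₂ = -32
f is negative-definite; reduce −f:
−f: flip: (4,0,2)→(2,0,4)
−f: reduced (well bottom): (2,0,4) with a≤c, −a<b≤a
flip sign back: reduced form of f is (-2,0,-4)
g is negative-definite; reduce −g:
−g: translate: b→48 (≡924 mod 292), so (146,924,1462)→(146,48,4)
−g: flip: (146,48,4)→(4,-48,146)
−g: translate: b→0 (≡-48 mod 8), so (4,-48,146)→(4,0,2)
−g: flip: (4,0,2)→(2,0,4)
−g: reduced (well bottom): (2,0,4) with a≤c, −a<b≤a
flip sign back: reduced form of g is (-2,0,-4)
reduced forms (-2, 0, -4) vs (-2, 0, -4) ⇒ equivalent

yes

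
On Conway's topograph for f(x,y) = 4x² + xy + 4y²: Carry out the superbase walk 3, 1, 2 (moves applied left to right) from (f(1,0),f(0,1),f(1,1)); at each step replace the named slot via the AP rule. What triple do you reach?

start (4,4,9) = (f(1,0),f(0,1),f(1,1))
replace slot 3: 2·(4+4) − 9 = 7 → (4,4,7)
replace slot 1: 2·(4+7) − 4 = 18 → (18,4,7)
replace slot 2: 2·(18+7) − 4 = 46 → (18,46,7)

18,46,7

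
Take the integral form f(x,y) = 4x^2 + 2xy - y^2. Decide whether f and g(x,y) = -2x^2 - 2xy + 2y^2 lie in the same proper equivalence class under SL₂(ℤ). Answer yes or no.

D₁ = 20, D₂ = 20
river cycle of f (length 2): (-1, 4, 1), (1, 4, -1)
river cycle of g (length 2): (2, 2, -2), (-2, 2, 2)
cycles differ ⇒ inequivalent

no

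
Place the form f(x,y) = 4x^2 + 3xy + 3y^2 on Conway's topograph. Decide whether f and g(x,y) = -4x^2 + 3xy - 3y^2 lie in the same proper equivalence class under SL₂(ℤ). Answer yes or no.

D₁ = -39, D₂ = -39
f: flip: (4,3,3)→(3,-3,4)
f: translate: b→3 (≡-3 mod 6), so (3,-3,4)→(3,3,4)
f: reduced (well bottom): (3,3,4) with a≤c, −a<b≤a
g is negative-definite; reduce −g:
−g: flip: (4,-3,3)→(3,3,4)
−g: reduced (well bottom): (3,3,4) with a≤c, −a<b≤a
flip sign back: reduced form of g is (-3,-3,-4)
reduced forms (3, 3, 4) vs (-3, -3, -4) ⇒ inequivalent

no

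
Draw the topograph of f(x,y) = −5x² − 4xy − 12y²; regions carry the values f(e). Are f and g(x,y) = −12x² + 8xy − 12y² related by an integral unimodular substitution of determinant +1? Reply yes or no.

D₁ = -224, D₂ = -512
discriminants differ ⇒ not SL₂(ℤ)-equivalent

no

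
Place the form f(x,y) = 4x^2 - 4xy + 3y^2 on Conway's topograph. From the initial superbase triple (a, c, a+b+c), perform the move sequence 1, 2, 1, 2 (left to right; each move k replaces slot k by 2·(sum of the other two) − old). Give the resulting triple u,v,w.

start (4,3,3) = (f(1,0),f(0,1),f(1,1))
replace slot 1: 2·(3+3) − 4 = 8 → (8,3,3)
replace slot 2: 2·(8+3) − 3 = 19 → (8,19,3)
replace slot 1: 2·(19+3) − 8 = 36 → (36,19,3)
replace slot 2: 2·(36+3) − 19 = 59 → (36,59,3)

36,59,3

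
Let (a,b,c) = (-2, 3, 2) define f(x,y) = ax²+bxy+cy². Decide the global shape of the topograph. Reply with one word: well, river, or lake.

D = b²−4ac = 3² − 4·(-2)·2 = 25
D = 5² is a perfect square ⇒ form factors over ℤ ⇒ lakes

lake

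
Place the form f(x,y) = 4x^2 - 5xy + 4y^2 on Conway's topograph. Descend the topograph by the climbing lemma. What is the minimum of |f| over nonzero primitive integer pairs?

translate: b→3 (≡-5 mod 8), so (4,-5,4)→(4,3,3)
flip: (4,3,3)→(3,-3,4)
translate: b→3 (≡-3 mod 6), so (3,-3,4)→(3,3,4)
reduced (well bottom): (3,3,4) with a≤c, −a<b≤a
well minimum = a = 3

3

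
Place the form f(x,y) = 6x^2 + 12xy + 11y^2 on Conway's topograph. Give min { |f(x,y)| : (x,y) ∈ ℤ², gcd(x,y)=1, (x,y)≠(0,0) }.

translate: b→0 (≡12 mod 12), so (6,12,11)→(6,0,5)
flip: (6,0,5)→(5,0,6)
reduced (well bottom): (5,0,6) with a≤c, −a<b≤a
well minimum = a = 5

5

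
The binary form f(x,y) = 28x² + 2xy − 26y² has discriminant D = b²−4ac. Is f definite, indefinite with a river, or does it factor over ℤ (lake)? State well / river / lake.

D = b²−4ac = 2² − 4·28·(-26) = 2916
D = 54² is a perfect square ⇒ form factors over ℤ ⇒ lakes

lake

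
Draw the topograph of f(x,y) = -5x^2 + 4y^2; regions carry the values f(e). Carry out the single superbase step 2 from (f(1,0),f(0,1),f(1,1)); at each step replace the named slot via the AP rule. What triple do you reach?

start (-5,4,-1) = (f(1,0),f(0,1),f(1,1))
replace slot 2: 2·((-5)+(-1)) − 4 = -16 → (-5,-16,-1)

-5,-16,-1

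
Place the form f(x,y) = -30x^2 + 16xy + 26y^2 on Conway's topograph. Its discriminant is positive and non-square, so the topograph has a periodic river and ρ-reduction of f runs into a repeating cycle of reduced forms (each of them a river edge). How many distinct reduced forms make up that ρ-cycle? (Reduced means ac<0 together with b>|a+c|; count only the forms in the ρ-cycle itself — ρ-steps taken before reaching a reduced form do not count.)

D = 3376, ⌊√D⌋ = 58
river: ρ → (26,36,-20)
river: ρ → (-20,44,18)
river: ρ → (18,28,-36)
river: ρ → (-36,44,10)
river: ρ → (10,56,-6)
river: ρ → (-6,52,28)
river: ρ → (28,4,-30)
river: ρ → (-30,56,2)
river: ρ → (2,56,-30)
river: ρ → (-30,4,28)
river: ρ → (28,52,-6)
river: ρ → (-6,56,10)
river: ρ → (10,44,-36)
river: ρ → (-36,28,18)
river: ρ → (18,44,-20)
river: ρ → (-20,36,26)
river: ρ → (26,16,-30)
river: ρ → (-30,44,12)
river: ρ → (12,52,-14)
river: ρ → (-14,32,42)
river: ρ → (42,52,-4)
river: ρ → (-4,52,42)
river: ρ → (42,32,-14)
river: ρ → (-14,52,12)
river: ρ → (12,44,-30)
river: ρ → (-30,16,26)
ρ-cycle length = 26 (tail of 0 descent steps not counted)

26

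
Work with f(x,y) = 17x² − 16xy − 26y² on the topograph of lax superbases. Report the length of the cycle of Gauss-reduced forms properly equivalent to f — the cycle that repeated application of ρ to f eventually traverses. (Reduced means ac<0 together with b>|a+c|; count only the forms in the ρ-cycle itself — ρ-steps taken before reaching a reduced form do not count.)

D = 2024, ⌊√D⌋ = 44
descent: ρ → (-26,16,17)  [lands on river]
river: ρ → (17,18,-25)
river: ρ → (-25,32,10)
river: ρ → (10,28,-31)
river: ρ → (-31,34,7)
river: ρ → (7,36,-26)
ρ-cycle length = 6 (tail of 1 descent step not counted)

6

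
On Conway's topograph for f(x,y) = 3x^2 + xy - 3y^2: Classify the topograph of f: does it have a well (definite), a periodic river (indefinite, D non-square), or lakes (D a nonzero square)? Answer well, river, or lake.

D = b²−4ac = 1² − 4·3·(-3) = 37
D > 0 non-square ⇒ indefinite ⇒ periodic river

river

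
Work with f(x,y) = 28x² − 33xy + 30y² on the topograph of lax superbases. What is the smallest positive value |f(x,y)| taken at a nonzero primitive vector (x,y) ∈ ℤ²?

translate: b→23 (≡-33 mod 56), so (28,-33,30)→(28,23,25)
flip: (28,23,25)→(25,-23,28)
reduced (well bottom): (25,-23,28) with a≤c, −a<b≤a
well minimum = a = 25

25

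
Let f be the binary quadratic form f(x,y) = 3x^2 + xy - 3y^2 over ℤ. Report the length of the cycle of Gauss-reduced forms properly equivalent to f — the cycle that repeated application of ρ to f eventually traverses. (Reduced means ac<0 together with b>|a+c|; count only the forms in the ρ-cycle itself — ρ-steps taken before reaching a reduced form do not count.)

D = 37, ⌊√D⌋ = 6
river: ρ → (-3,5,1)
river: ρ → (1,5,-3)
river: ρ → (-3,1,3)
river: ρ → (3,5,-1)
river: ρ → (-1,5,3)
river: ρ → (3,1,-3)
ρ-cycle length = 6 (tail of 0 descent steps not counted)

6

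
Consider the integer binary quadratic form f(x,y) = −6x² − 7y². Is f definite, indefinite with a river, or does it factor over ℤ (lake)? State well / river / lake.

D = b²−4ac = 0² − 4·(-6)·(-7) = -168
D < 0 ⇒ definite ⇒ every region one sign ⇒ single well

well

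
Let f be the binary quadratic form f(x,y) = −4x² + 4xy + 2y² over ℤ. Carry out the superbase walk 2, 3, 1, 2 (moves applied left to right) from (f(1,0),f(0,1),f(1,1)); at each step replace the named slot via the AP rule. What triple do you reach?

start (-4,2,2) = (f(1,0),f(0,1),f(1,1))
replace slot 2: 2·((-4)+2) − 2 = -6 → (-4,-6,2)
replace slot 3: 2·((-4)+(-6)) − 2 = -22 → (-4,-6,-22)
replace slot 1: 2·((-6)+(-22)) − (-4) = -52 → (-52,-6,-22)
replace slot 2: 2·((-52)+(-22)) − (-6) = -142 → (-52,-142,-22)

-52,-142,-22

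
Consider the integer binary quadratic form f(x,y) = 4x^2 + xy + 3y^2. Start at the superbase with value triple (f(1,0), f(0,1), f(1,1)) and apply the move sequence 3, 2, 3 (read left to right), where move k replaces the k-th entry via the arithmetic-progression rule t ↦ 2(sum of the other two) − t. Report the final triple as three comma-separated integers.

start (4,3,8) = (f(1,0),f(0,1),f(1,1))
replace slot 3: 2·(4+3) − 8 = 6 → (4,3,6)
replace slot 2: 2·(4+6) − 3 = 17 → (4,17,6)
replace slot 3: 2·(4+17) − 6 = 36 → (4,17,36)

4,17,36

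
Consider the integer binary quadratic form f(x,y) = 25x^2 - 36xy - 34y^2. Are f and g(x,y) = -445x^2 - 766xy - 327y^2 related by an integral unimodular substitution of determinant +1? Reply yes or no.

D₁ = 4696, D₂ = 4696
river cycle of f (length 46): (-34, 36, 25), (25, 64, -6), (-6, 68, 3), (3, 64, -50), (-50, 36, 17), (17, 66, -5), (-5, 64, 30), (30, 56, -13), (-13, 48, 46), (46, 44, -15), … (36 more)
river cycle of g (length 46): (-6, 68, 3), (3, 64, -50), (-50, 36, 17), (17, 66, -5), (-5, 64, 30), (30, 56, -13), (-13, 48, 46), (46, 44, -15), (-15, 46, 43), (43, 40, -18), … (36 more)
cycles coincide ⇒ equivalent

yes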